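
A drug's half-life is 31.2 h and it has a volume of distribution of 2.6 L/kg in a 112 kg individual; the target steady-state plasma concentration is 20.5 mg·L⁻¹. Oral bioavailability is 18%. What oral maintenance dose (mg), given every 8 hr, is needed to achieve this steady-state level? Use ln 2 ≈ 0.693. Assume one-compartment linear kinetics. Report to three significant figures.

Vd = 2.6 L/kg × 112 kg = 291.2 L
CL = 0.693 × Vd / t½ = 0.693 × 291.2 / 31.2 = 6.468 L/h
D = CL × Css × τ / F = 6.468 × 20.5 × 8 / 0.18 = 5893 mg

5890 mg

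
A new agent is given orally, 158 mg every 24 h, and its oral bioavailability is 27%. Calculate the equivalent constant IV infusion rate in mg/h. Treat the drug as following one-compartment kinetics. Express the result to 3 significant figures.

1.78 mg/h

Equivalent systemic input: infusion rate = F·D/τ.
Rate = 0.27 × 158 / 24 = 1.778 mg/h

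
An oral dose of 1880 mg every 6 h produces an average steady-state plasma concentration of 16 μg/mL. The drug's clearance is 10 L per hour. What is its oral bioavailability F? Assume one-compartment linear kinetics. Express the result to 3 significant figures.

F·D/τ = CL·Css at steady state → F = CL·Css·τ / D.
F = 10 × 16 × 6 / 1880 = 0.511

0.511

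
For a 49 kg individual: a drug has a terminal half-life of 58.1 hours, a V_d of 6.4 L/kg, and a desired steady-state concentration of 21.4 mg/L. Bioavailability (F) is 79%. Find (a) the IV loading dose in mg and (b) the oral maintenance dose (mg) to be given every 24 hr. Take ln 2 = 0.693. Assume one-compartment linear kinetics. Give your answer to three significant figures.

Total Vd = 6.4 × 49 = 313.6 L
LD = Vd × C = 313.6 × 21.4 = 6711 mg
CL = 0.693 × Vd / t½ = 0.693 × 313.6 / 58.1 = 3.741 L/h
D = CL × Css × τ / F = 3.741 × 21.4 × 24 / 0.79 = 2432 mg

(a) 6710 mg; (b) 2430 mg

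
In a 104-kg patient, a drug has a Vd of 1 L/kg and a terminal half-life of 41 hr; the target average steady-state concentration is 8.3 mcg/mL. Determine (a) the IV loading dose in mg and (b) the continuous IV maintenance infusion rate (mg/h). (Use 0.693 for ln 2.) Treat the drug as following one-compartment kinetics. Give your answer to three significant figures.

Vd = 1 L/kg × 104 kg = 104.0 L
LD = Vd × C = 104.0 × 8.3 = 863.2 mg
CL = 0.693 × Vd / t½ = 0.693 × 104.0 / 41 = 1.758 L/h
Infusion rate = CL × Css = 1.758 × 8.3 = 14.59 mg/h

(a) 863 mg; (b) 14.6 mg/h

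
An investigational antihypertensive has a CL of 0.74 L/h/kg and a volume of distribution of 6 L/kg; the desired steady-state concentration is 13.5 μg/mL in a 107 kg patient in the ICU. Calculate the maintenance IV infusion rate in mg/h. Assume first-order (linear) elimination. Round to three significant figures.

CL = 0.74 L/h/kg × 107 kg = 79.18 L/h
Vd does not affect the maintenance rate; only clearance governs steady-state input.
R₀ = 79.18 × 13.5 = 1069 mg/h

1070 mg/h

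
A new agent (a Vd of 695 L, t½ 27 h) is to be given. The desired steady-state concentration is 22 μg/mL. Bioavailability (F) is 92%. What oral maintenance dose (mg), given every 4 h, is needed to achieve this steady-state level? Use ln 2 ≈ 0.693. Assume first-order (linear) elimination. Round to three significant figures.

1710 mg

CL = ln 2 · Vd / t½ = 0.693 × 695.0 / 27 = 17.84 L/h
D = CL × Css × τ / F = 17.84 × 22 × 4 / 0.92 = 1706 mg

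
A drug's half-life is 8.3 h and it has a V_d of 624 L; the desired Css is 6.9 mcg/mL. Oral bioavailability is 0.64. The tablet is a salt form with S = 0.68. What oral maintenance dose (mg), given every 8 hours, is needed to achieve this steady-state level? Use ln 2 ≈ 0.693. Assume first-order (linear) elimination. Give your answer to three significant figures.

6610 mg

CL = 0.693 × Vd / t½ = 0.693 × 624.0 / 8.3 = 52.10 L/h
D = CL × Css × τ / F / S = 52.10 × 6.9 × 8 / 0.64 / 0.68 = 6608 mg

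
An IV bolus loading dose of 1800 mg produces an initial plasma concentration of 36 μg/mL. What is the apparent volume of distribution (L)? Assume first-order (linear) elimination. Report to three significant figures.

50.0 L

Immediately after an IV bolus, C₀ = Dose / Vd, so Vd = Dose / C₀.
Vd = 1800 / 36 = 50.00 L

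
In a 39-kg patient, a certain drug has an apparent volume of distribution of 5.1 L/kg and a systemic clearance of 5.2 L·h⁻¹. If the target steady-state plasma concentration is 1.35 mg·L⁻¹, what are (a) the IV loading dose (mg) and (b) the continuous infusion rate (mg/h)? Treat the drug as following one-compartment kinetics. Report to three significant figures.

Total Vd = 5.1 × 39 = 198.9 L
Loading: fill Vd to C_target → 198.9 L × 1.35 mg/L = 268.5 mg
Maintenance infusion rate = CL × Css = 5.200 × 1.35 = 7.020 mg/h

(a) 269 mg; (b) 7.02 mg/h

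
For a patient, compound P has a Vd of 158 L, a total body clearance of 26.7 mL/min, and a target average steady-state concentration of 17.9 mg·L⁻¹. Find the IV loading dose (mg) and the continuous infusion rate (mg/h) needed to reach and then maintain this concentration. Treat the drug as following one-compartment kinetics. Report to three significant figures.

(a) 2830 mg; (b) 28.7 mg/h

Loading: fill Vd to C_target → 158.0 L × 17.9 mg/L = 2828 mg
CL = 26.7 mL/min × 60/1000 = 1.602 L/h
Maintenance infusion rate = CL × Css = 1.602 × 17.9 = 28.68 mg/h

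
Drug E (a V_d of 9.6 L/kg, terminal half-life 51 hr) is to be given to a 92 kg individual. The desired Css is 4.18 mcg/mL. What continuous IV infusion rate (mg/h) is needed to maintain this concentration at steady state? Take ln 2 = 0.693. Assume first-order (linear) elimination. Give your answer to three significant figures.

Total Vd = 9.6 × 92 = 883.2 L
k = 0.693/51 = 0.01359 h⁻¹, so CL = k·Vd = 0.01359 × 883.2 = 12.00 L/h
Infusion rate = CL × Css = 12.00 × 4.18 = 50.16 mg/h

50.2 mg/h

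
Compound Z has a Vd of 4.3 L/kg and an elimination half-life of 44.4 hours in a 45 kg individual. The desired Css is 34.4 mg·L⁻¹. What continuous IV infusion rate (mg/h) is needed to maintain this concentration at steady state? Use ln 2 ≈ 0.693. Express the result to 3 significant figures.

104 mg/h

Vd = 4.3 L/kg × 45 kg = 193.5 L
CL = ln 2 · Vd / t½ = 0.693 × 193.5 / 44.4 = 3.020 L/h
Infusion rate = CL × Css = 3.020 × 34.4 = 103.9 mg/h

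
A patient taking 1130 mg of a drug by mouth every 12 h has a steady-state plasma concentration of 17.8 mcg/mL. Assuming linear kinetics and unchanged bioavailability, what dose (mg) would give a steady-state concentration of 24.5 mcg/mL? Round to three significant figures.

For first-order elimination, Css ∝ F·D/(CL·τ); F and CL are unchanged, so Css ∝ D/τ.
D₂ = D₁ × (Css,target / Css,current) = 1130 × 24.5/17.8 = 1555 mg

1560 mg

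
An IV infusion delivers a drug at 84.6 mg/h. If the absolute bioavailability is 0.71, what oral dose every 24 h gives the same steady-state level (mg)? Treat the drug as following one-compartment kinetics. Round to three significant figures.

To maintain the same Css, the systemic dosing rate must be unchanged: F·D/τ = infusion rate.
D = rate × τ / F = 84.6 × 24 / 0.71 = 2860 mg

2860 mg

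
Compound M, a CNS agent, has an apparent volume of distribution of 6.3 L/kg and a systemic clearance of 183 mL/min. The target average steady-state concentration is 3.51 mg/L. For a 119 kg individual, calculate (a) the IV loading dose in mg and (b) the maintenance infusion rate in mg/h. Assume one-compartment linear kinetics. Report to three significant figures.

(a) 2630 mg; (b) 38.5 mg/h

Vd(total) = 119 kg × 6.3 L/kg = 749.7 L
Loading: fill Vd to C_target → 749.7 L × 3.51 mg/L = 2631 mg
CL = 183 mL/min = 183 × 0.06 = 10.98 L/h
Infusion rate = 10.98 L/h × 3.51 mg/L = 38.54 mg/h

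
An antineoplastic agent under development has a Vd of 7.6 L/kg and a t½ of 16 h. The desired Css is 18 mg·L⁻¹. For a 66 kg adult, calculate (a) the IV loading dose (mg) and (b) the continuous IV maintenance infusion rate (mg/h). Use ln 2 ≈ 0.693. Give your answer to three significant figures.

(a) 9030 mg; (b) 391 mg/h

Vd = 7.6 L/kg × 66 kg = 501.6 L
LD = Vd × C = 501.6 × 18 = 9029 mg
CL = 0.693 × Vd / t½ = 0.693 × 501.6 / 16 = 21.73 L/h
Infusion rate = CL × Css = 21.73 × 18 = 391.1 mg/h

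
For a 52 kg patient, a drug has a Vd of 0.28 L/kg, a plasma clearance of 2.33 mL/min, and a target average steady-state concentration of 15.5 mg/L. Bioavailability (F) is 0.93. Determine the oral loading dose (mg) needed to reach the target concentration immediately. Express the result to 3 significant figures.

243 mg

Total Vd = 0.28 × 52 = 14.56 L
LD = Vd × C / F = 14.56 × 15.50 / 0.93 = 242.7 mg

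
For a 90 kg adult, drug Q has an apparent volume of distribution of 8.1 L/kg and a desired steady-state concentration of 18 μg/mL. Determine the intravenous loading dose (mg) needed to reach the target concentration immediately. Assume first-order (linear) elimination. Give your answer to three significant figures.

Vd(total) = 90 kg × 8.1 L/kg = 729.0 L
The loading dose fills Vd to the target concentration.
LD = Vd × C = 729.0 × 18.00 = 13120 mg

13100 mg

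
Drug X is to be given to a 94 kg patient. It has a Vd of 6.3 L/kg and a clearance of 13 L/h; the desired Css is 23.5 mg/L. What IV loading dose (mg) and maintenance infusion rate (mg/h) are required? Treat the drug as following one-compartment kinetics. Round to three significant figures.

Total Vd = 6.3 × 94 = 592.2 L
Loading dose = Vd × C = 592.2 × 23.5 = 13920 mg
Maintenance infusion rate = CL × Css = 13.00 × 23.5 = 305.5 mg/h

(a) 13900 mg; (b) 306 mg/h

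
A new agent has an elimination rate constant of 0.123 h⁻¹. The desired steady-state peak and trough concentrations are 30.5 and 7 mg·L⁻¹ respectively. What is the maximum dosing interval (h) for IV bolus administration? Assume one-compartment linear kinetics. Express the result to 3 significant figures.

Between IV bolus doses, concentration decays as C = C₀·e^(−kτ), so C_peak/C_trough = e^(kτ).
τ_max = ln(C_peak/C_trough) / k = ln(30.5/7) / 0.1230 = 1.472 / 0.1230 = 11.97 h

12.0 h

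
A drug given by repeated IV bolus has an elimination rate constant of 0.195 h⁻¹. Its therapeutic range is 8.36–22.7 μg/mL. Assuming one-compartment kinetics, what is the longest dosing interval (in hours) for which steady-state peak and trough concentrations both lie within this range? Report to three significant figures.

5.12 h

Between IV bolus doses, concentration decays as C = C₀·e^(−kτ), so C_peak/C_trough = e^(kτ).
τ_max = ln(C_peak/C_trough) / k = ln(22.7/8.36) / 0.1950 = 0.9989 / 0.1950 = 5.123 h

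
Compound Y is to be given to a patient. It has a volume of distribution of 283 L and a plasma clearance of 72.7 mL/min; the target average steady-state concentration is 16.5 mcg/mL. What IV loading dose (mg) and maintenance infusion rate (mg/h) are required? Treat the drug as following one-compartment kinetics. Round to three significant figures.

(a) 4670 mg; (b) 72.0 mg/h

LD = Vd · C_target = 283.0 × 16.5 = 4670 mg
Convert clearance: 72.7 mL/min × 60 min/h ÷ 1000 mL/L = 4.362 L/h
Maintenance infusion rate = CL × Css = 4.362 × 16.5 = 71.97 mg/h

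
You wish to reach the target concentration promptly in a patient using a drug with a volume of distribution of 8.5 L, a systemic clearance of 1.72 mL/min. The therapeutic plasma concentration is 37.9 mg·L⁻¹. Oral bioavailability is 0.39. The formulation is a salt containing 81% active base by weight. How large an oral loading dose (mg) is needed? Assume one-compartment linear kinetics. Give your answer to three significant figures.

LD = Vd × C / F / S = 8.500 × 37.90 / 0.39 / 0.81 = 1020 mg

1020 mg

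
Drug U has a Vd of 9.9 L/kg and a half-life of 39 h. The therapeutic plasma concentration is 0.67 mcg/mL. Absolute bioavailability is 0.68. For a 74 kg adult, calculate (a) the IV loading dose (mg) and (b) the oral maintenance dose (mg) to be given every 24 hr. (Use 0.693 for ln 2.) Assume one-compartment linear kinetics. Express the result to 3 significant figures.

Vd = 9.9 L/kg × 74 kg = 732.6 L
LD = Vd × C = 732.6 × 0.67 = 490.8 mg
CL = 0.693 × Vd / t½ = 0.693 × 732.6 / 39 = 13.02 L/h
D = CL × Css × τ / F = 13.02 × 0.67 × 24 / 0.68 = 307.9 mg

(a) 491 mg; (b) 308 mg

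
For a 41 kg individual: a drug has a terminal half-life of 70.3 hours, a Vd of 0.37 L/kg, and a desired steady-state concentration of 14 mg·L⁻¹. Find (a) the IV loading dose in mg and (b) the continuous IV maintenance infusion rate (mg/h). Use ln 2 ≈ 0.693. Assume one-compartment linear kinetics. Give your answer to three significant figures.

Vd = 0.37 L/kg × 41 kg = 15.17 L
LD = Vd × C = 15.17 × 14 = 212.4 mg
CL = 0.693 × Vd / t½ = 0.693 × 15.17 / 70.3 = 0.1495 L/h
Infusion rate = CL × Css = 0.1495 × 14 = 2.093 mg/h

(a) 212 mg; (b) 2.09 mg/h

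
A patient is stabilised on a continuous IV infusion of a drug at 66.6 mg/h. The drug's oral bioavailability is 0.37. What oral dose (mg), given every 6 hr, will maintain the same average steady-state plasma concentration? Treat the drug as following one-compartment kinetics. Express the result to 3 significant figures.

1080 mg

To maintain the same Css, the systemic dosing rate must be unchanged: F·D/τ = infusion rate.
D = rate × τ / F = 66.6 × 6 / 0.37 = 1080 mg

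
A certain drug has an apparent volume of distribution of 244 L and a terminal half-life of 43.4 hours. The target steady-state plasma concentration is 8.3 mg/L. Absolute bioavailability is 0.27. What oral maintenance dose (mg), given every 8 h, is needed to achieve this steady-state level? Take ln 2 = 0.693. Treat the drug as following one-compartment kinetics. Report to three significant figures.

CL = 0.693 × Vd / t½ = 0.693 × 244.0 / 43.4 = 3.896 L/h
D = CL × Css × τ / F = 3.896 × 8.3 × 8 / 0.27 = 958.1 mg

958 mg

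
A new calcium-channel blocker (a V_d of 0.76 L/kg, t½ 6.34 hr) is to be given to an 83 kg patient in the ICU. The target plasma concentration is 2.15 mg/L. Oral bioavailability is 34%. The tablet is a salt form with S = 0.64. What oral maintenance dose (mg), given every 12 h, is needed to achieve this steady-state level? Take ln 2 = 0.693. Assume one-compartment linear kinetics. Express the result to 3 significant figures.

Vd(total) = 83 kg × 0.76 L/kg = 63.08 L
CL = ln 2 · Vd / t½ = 0.693 × 63.08 / 6.34 = 6.895 L/h
D = CL × Css × τ / F / S = 6.895 × 2.15 × 12 / 0.34 / 0.64 = 817.5 mg

818 mg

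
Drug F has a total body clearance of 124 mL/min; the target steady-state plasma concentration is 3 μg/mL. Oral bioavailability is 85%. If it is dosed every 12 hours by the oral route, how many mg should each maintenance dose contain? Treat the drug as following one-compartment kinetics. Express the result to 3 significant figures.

315 mg

CL = 124 mL/min × 60/1000 = 7.440 L/h
D = CL × Css × τ / F = 7.440 × 3 × 12 / 0.85 = 315.1 mg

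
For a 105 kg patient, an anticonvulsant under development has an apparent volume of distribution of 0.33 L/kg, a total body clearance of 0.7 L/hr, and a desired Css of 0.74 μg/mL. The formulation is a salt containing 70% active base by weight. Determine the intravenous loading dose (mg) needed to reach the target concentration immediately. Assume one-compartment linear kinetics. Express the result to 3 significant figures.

36.6 mg

Vd = 0.33 L/kg × 105 kg = 34.65 L
LD is governed by Vd — clearance does not enter the loading-dose calculation.
LD = Vd × C / S = 34.65 × 0.7400 / 0.7 = 36.63 mg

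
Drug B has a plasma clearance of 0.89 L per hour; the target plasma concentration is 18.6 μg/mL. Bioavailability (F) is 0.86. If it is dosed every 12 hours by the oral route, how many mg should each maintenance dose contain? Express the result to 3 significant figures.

D = CL × Css × τ / F = 0.8900 × 18.6 × 12 / 0.86 = 231.0 mg

231 mg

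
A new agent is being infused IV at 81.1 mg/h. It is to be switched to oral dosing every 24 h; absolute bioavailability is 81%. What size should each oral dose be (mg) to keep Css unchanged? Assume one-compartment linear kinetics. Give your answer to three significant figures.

To maintain the same Css, the systemic dosing rate must be unchanged: F·D/τ = infusion rate.
D = rate × τ / F = 81.1 × 24 / 0.81 = 2403 mg

2400 mg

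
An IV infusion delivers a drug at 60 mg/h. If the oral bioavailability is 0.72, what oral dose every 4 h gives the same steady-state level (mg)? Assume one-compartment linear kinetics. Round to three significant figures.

To maintain the same Css, the systemic dosing rate must be unchanged: F·D/τ = infusion rate.
D = rate × τ / F = 60 × 4 / 0.72 = 333.3 mg

333 mg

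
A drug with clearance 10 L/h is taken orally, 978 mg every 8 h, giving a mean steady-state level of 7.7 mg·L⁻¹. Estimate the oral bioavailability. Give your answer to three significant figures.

0.630

F·D/τ = CL·Css at steady state → F = CL·Css·τ / D.
F = 10 × 7.7 × 8 / 978 = 0.630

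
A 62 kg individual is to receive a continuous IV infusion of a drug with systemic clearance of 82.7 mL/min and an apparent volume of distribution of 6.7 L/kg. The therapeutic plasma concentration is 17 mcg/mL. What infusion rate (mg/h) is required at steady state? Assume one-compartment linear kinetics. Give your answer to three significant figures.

Convert clearance: 82.7 mL/min × 60 min/h ÷ 1000 mL/L = 4.962 L/h
Vd does not affect the maintenance rate; only clearance governs steady-state input.
Infusion rate = CL · Css = 4.962 L/h × 17 mg/L = 84.35 mg/h

84.4 mg/h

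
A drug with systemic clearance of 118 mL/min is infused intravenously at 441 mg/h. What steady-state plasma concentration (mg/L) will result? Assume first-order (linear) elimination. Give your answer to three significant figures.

Convert clearance: 118 mL/min × 60 min/h ÷ 1000 mL/L = 7.080 L/h
Css = rate / CL = 441 / 7.080 = 62.29 mg/L

62.3 mg/L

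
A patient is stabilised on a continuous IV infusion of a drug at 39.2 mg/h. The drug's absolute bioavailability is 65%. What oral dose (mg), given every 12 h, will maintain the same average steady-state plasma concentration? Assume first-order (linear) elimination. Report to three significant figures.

724 mg

To maintain the same Css, the systemic dosing rate must be unchanged: F·D/τ = infusion rate.
D = rate × τ / F = 39.2 × 12 / 0.65 = 723.7 mg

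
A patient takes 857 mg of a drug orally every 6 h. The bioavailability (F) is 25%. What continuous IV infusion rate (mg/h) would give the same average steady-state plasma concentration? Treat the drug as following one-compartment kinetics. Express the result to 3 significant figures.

35.7 mg/h

Equivalent systemic input: infusion rate = F·D/τ.
Rate = 0.25 × 857 / 6 = 35.71 mg/h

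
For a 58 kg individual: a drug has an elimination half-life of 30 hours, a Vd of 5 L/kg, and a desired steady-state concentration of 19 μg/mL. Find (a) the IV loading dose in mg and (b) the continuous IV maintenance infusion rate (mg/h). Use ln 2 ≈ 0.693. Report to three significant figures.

Vd = 5 L/kg × 58 kg = 290.0 L
LD = Vd × C = 290.0 × 19 = 5510 mg
CL = 0.693 × Vd / t½ = 0.693 × 290.0 / 30 = 6.699 L/h
Infusion rate = CL × Css = 6.699 × 19 = 127.3 mg/h

(a) 5510 mg; (b) 127 mg/h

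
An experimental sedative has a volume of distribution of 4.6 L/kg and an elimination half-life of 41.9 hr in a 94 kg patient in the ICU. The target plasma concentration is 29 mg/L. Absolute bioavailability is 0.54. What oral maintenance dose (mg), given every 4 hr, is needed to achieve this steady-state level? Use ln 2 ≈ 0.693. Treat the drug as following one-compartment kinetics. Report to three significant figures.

1540 mg

Total Vd = 4.6 × 94 = 432.4 L
k = 0.693/41.9 = 0.01654 h⁻¹, so CL = k·Vd = 0.01654 × 432.4 = 7.152 L/h
D = CL × Css × τ / F = 7.152 × 29 × 4 / 0.54 = 1536 mg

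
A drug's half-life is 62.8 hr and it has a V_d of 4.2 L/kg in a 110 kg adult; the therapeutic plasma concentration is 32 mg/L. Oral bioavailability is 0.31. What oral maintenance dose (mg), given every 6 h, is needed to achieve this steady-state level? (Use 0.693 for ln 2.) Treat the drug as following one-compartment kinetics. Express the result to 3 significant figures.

Total Vd = 4.2 × 110 = 462.0 L
k = 0.693/62.8 = 0.01104 h⁻¹, so CL = k·Vd = 0.01104 × 462.0 = 5.100 L/h
D = CL × Css × τ / F = 5.100 × 32 × 6 / 0.31 = 3159 mg

3160 mg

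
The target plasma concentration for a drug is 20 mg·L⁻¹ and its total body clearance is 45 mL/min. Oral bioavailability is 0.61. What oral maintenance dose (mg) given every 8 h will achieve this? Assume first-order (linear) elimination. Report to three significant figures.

708 mg

CL = 45 mL/min × 60/1000 = 2.700 L/h
D = CL × Css × τ / F = 2.700 × 20 × 8 / 0.61 = 708.2 mg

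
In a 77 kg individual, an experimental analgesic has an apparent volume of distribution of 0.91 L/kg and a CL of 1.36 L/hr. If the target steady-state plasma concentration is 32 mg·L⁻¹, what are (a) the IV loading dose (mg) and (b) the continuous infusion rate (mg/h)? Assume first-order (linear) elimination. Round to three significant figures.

(a) 2240 mg; (b) 43.5 mg/h

Vd(total) = 77 kg × 0.91 L/kg = 70.07 L
Loading: fill Vd to C_target → 70.07 L × 32 mg/L = 2242 mg
Maintenance infusion rate = CL × Css = 1.360 × 32 = 43.52 mg/h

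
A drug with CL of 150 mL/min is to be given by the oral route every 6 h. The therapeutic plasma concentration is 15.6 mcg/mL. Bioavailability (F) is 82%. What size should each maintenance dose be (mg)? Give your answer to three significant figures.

Convert clearance: 150 mL/min × 60 min/h ÷ 1000 mL/L = 9.000 L/h
D = CL × Css × τ / F = 9.000 × 15.6 × 6 / 0.82 = 1027 mg

1030 mg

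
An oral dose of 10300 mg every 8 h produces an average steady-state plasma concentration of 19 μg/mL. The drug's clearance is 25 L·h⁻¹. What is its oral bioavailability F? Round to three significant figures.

F·D/τ = CL·Css at steady state → F = CL·Css·τ / D.
F = 25 × 19 × 8 / 10300 = 0.369

0.369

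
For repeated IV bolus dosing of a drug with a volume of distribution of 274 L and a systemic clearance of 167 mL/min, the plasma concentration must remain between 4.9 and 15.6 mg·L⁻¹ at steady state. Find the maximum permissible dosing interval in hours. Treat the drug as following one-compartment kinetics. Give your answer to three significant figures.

31.7 h

CL = 167 mL/min = 167 × 0.06 = 10.02 L/h
k = CL / Vd = 10.02 / 274.0 = 0.03657 h⁻¹
Between IV bolus doses, concentration decays as C = C₀·e^(−kτ), so C_peak/C_trough = e^(kτ).
τ_max = ln(C_peak/C_trough) / k = ln(15.6/4.9) / 0.03657 = 1.158 / 0.03657 = 31.67 h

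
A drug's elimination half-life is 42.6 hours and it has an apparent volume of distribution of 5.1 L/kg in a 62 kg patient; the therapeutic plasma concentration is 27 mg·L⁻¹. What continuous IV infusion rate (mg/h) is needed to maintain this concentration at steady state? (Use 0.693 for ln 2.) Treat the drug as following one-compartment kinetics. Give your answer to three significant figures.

139 mg/h

Total Vd = 5.1 × 62 = 316.2 L
k = 0.693/42.6 = 0.01627 h⁻¹, so CL = k·Vd = 0.01627 × 316.2 = 5.145 L/h
Infusion rate = CL × Css = 5.145 × 27 = 138.9 mg/h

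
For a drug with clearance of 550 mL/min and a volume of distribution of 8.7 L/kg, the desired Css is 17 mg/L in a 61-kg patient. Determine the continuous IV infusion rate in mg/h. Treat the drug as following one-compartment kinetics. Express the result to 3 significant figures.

561 mg/h

CL = 550 mL/min = 550 × 0.06 = 33.00 L/h
At steady state, infusion rate equals elimination rate: rate in = CL × Css.
R₀ = 33.00 × 17 = 561.0 mg/h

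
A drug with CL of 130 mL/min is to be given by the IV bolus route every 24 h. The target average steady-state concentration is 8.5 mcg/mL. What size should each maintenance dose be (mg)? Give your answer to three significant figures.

1590 mg

CL = 130 mL/min × 60/1000 = 7.800 L/h
D = CL × Css × τ = 7.800 × 8.5 × 24 = 1591 mg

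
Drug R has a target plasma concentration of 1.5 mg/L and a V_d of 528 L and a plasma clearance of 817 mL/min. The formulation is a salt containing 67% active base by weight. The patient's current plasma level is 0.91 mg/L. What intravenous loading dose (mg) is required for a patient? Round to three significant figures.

Loading dose depends on Vd (not clearance): it fills the distribution volume.
Concentration deficit ΔC = 1.5 − 0.91 = 0.5900 mg/L
LD = Vd × ΔC / S = 528.0 × 0.5900 / 0.67 = 465.0 mg

465 mg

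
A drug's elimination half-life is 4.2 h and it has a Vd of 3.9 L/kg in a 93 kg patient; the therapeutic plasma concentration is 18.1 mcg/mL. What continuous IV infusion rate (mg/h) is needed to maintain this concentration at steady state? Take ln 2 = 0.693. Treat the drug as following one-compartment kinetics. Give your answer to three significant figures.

Vd(total) = 93 kg × 3.9 L/kg = 362.7 L
CL = 0.693 × Vd / t½ = 0.693 × 362.7 / 4.2 = 59.85 L/h
Infusion rate = CL × Css = 59.85 × 18.1 = 1083 mg/h

1080 mg/h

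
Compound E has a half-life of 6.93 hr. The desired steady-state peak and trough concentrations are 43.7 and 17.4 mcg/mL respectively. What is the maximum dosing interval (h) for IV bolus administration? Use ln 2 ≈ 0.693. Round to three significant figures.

k = 0.693 / t½ = 0.693 / 6.93 = 0.1000 h⁻¹
Between IV bolus doses, concentration decays as C = C₀·e^(−kτ), so C_peak/C_trough = e^(kτ).
τ_max = ln(C_peak/C_trough) / k = ln(43.7/17.4) / 0.1000 = 0.9209 / 0.1000 = 9.209 h

9.21 h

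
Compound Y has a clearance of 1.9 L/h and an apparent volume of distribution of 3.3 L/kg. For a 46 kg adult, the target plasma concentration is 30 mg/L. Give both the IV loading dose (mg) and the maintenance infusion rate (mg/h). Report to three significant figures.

(a) 4550 mg; (b) 57.0 mg/h

Vd(total) = 46 kg × 3.3 L/kg = 151.8 L
Loading dose = Vd × C = 151.8 × 30 = 4554 mg
Maintenance infusion rate = CL × Css = 1.900 × 30 = 57.00 mg/h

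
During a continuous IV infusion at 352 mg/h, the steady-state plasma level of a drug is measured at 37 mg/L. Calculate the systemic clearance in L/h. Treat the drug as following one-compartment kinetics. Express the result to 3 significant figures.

9.51 L/h

At steady state, infusion rate = CL × Css, so CL = rate / Css.
CL = 352 / 37 = 9.514 L/h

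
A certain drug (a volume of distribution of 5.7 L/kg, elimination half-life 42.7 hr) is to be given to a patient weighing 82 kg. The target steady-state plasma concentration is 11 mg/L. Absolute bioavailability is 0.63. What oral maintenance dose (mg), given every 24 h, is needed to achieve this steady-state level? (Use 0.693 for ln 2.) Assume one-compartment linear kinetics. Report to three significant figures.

3180 mg

Vd = 5.7 L/kg × 82 kg = 467.4 L
CL = 0.693 × Vd / t½ = 0.693 × 467.4 / 42.7 = 7.586 L/h
D = CL × Css × τ / F = 7.586 × 11 × 24 / 0.63 = 3179 mg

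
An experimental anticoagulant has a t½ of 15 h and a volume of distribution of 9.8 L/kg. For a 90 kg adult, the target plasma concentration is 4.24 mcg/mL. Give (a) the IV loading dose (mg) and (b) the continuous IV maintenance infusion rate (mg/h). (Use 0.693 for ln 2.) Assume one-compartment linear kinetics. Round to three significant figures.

(a) 3740 mg; (b) 173 mg/h

Vd = 9.8 L/kg × 90 kg = 882.0 L
LD = Vd × C = 882.0 × 4.24 = 3740 mg
CL = 0.693 × Vd / t½ = 0.693 × 882.0 / 15 = 40.75 L/h
Infusion rate = CL × Css = 40.75 × 4.24 = 172.8 mg/h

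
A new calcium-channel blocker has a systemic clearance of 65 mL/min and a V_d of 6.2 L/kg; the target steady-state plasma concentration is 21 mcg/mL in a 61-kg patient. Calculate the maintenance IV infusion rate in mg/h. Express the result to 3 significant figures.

CL = 65 mL/min = 65 × 0.06 = 3.900 L/h
Maintenance depends on clearance, not Vd — rate in must match rate out.
Infusion rate = CL · Css = 3.900 L/h × 21 mg/L = 81.90 mg/h

81.9 mg/h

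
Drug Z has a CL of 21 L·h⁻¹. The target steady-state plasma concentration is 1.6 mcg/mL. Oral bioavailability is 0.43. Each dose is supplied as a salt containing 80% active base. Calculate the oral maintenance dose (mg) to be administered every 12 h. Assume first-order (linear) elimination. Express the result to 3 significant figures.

1170 mg

D = CL × Css × τ / F / S = 21.00 × 1.6 × 12 / 0.43 / 0.8 = 1172 mg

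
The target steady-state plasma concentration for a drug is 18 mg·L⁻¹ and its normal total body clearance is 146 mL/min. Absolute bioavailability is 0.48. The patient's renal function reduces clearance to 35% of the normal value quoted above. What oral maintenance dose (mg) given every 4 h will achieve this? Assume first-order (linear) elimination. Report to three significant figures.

CL = 146 mL/min = 146 × 0.06 = 8.760 L/h
Patient clearance = 0.35 × 8.760 = 3.066 L/h
D = CL × Css × τ / F = 3.066 × 18 × 4 / 0.48 = 459.9 mg

460 mg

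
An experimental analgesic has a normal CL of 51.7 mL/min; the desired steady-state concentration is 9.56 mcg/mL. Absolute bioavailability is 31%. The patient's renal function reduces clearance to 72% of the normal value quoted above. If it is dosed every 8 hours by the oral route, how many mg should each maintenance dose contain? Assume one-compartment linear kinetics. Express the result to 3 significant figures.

CL = 51.7 mL/min × 60/1000 = 3.102 L/h
Patient clearance = 0.72 × 3.102 = 2.233 L/h
D = CL × Css × τ / F = 2.233 × 9.56 × 8 / 0.31 = 550.9 mg

551 mg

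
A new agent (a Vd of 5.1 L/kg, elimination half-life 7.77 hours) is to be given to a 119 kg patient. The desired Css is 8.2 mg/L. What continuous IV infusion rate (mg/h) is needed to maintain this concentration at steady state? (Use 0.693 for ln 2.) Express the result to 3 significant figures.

444 mg/h

Vd = 5.1 L/kg × 119 kg = 606.9 L
CL = ln 2 · Vd / t½ = 0.693 × 606.9 / 7.77 = 54.13 L/h
Infusion rate = CL × Css = 54.13 × 8.2 = 443.9 mg/h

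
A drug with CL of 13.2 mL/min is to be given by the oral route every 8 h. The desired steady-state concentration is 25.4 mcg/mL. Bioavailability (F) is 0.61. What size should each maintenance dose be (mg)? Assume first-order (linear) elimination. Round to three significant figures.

CL = 13.2 mL/min × 60/1000 = 0.7920 L/h
D = CL × Css × τ / F = 0.7920 × 25.4 × 8 / 0.61 = 263.8 mg

264 mg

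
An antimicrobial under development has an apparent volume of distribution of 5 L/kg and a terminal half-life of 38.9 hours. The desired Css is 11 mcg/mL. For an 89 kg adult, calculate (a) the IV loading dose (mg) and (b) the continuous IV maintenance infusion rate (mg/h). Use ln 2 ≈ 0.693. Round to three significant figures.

(a) 4900 mg; (b) 87.2 mg/h

Vd = 5 L/kg × 89 kg = 445.0 L
LD = Vd × C = 445.0 × 11 = 4895 mg
CL = 0.693 × Vd / t½ = 0.693 × 445.0 / 38.9 = 7.928 L/h
Infusion rate = CL × Css = 7.928 × 11 = 87.21 mg/h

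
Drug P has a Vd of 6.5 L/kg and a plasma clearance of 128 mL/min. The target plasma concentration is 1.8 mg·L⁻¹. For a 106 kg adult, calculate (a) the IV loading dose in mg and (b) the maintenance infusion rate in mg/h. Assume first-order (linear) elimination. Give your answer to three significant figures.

Vd(total) = 106 kg × 6.5 L/kg = 689.0 L
Loading dose = Vd × C = 689.0 × 1.8 = 1240 mg
CL = 128 mL/min = 128 × 0.06 = 7.680 L/h
Maintenance: replace elimination → rate = CL × Css = 7.680 × 1.8 = 13.82 mg/h

(a) 1240 mg; (b) 13.8 mg/h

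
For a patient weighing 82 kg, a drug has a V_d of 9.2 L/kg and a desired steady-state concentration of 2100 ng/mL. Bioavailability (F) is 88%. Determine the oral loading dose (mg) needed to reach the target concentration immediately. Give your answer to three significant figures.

Vd = 9.2 L/kg × 82 kg = 754.4 L
C = 2100 ng/mL = 2.100 mg/L
The loading dose fills Vd to the target concentration.
LD = Vd × C / F = 754.4 × 2.100 / 0.88 = 1800 mg

1800 mg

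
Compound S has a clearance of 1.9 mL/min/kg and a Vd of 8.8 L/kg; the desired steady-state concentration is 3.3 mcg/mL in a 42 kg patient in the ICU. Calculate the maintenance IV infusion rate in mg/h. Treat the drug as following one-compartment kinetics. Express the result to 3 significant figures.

15.8 mg/h

CL = 1.9 mL/min/kg × 42 kg = 79.80 mL/min = 79.80 × 60/1000 = 4.788 L/h
Rate = CL × Css = 4.788 × 3.3 = 15.80 mg/h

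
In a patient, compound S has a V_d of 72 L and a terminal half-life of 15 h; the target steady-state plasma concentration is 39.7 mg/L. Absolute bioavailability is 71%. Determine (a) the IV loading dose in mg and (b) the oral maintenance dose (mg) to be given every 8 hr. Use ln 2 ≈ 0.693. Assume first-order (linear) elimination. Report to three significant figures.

LD = Vd × C = 72.00 × 39.7 = 2858 mg
CL = 0.693 × Vd / t½ = 0.693 × 72.00 / 15 = 3.326 L/h
D = CL × Css × τ / F = 3.326 × 39.7 × 8 / 0.71 = 1488 mg

(a) 2860 mg; (b) 1490 mg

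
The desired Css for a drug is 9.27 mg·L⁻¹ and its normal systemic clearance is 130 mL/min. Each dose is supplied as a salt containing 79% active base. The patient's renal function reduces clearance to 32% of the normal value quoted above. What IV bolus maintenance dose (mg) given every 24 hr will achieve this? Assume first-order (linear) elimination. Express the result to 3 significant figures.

CL = 130 mL/min × 60/1000 = 7.800 L/h
Patient clearance = 0.32 × 7.800 = 2.496 L/h
At steady state, dose per interval replaces the amount cleared in that interval: S·D/τ = CL·Css.
D = CL × Css × τ / S = 2.496 × 9.27 × 24 / 0.79 = 702.9 mg

703 mg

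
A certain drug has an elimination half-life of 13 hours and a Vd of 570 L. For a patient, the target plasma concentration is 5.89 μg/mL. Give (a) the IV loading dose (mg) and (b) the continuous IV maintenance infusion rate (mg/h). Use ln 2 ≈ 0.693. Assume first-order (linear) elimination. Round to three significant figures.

LD = Vd × C = 570.0 × 5.89 = 3357 mg
CL = 0.693 × Vd / t½ = 0.693 × 570.0 / 13 = 30.39 L/h
Infusion rate = CL × Css = 30.39 × 5.89 = 179.0 mg/h

(a) 3360 mg; (b) 179 mg/h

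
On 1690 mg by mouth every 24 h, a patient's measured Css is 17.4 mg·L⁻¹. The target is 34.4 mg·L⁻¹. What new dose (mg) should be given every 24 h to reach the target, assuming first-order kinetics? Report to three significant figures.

With linear kinetics, Css is proportional to dose rate (D/τ) at fixed clearance.
D₂ = D₁ × (Css,target / Css,current) = 1690 × 34.4/17.4 = 3341 mg

3340 mg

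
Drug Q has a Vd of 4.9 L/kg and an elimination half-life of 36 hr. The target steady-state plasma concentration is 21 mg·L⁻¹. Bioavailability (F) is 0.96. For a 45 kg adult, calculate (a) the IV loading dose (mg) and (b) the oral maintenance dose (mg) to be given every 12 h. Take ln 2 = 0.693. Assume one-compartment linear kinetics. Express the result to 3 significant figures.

Vd(total) = 45 kg × 4.9 L/kg = 220.5 L
LD = Vd × C = 220.5 × 21 = 4631 mg
CL = 0.693 × Vd / t½ = 0.693 × 220.5 / 36 = 4.245 L/h
D = CL × Css × τ / F = 4.245 × 21 × 12 / 0.96 = 1114 mg

(a) 4630 mg; (b) 1110 mg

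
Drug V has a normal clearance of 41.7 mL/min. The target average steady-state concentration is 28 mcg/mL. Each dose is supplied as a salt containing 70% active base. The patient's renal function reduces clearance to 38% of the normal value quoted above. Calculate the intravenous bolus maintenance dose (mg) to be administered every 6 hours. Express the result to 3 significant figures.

CL = 41.7 mL/min × 60/1000 = 2.502 L/h
Patient clearance = 0.38 × 2.502 = 0.9508 L/h
At steady state, dose per interval replaces the amount cleared in that interval: S·D/τ = CL·Css.
D = CL × Css × τ / S = 0.9508 × 28 × 6 / 0.7 = 228.2 mg

228 mg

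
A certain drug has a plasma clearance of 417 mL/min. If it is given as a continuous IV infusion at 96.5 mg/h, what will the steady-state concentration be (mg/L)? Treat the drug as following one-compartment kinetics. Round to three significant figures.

CL = 417 mL/min = 417 × 0.06 = 25.02 L/h
Css = rate / CL = 96.5 / 25.02 = 3.857 mg/L

3.86 mg/L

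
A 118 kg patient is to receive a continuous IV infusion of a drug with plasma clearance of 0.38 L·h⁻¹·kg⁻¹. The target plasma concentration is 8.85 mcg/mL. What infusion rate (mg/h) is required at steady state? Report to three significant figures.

397 mg/h

CL = 0.38 L·h⁻¹·kg⁻¹ × 118 kg = 44.84 L/h
Rate = CL × Css = 44.84 × 8.85 = 396.8 mg/h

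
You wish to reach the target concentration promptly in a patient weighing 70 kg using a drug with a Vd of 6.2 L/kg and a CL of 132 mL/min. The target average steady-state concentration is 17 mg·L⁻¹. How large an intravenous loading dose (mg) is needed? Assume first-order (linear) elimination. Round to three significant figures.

7380 mg

Vd = 6.2 L/kg × 70 kg = 434.0 L
Loading dose depends on Vd (not clearance): it fills the distribution volume.
LD = Vd × C = 434.0 × 17.00 = 7378 mg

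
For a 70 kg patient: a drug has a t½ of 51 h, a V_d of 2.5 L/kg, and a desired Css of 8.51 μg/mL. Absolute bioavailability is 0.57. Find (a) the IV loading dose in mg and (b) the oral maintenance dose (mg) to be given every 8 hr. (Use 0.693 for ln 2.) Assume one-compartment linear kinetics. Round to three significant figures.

Vd(total) = 70 kg × 2.5 L/kg = 175.0 L
LD = Vd × C = 175.0 × 8.51 = 1489 mg
CL = 0.693 × Vd / t½ = 0.693 × 175.0 / 51 = 2.378 L/h
D = CL × Css × τ / F = 2.378 × 8.51 × 8 / 0.57 = 284.0 mg

(a) 1490 mg; (b) 284 mg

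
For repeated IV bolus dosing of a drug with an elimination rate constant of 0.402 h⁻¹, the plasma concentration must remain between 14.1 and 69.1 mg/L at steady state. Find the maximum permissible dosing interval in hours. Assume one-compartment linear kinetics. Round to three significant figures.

Between IV bolus doses, concentration decays as C = C₀·e^(−kτ), so C_peak/C_trough = e^(kτ).
τ_max = ln(C_peak/C_trough) / k = ln(69.1/14.1) / 0.4020 = 1.589 / 0.4020 = 3.953 h

3.95 h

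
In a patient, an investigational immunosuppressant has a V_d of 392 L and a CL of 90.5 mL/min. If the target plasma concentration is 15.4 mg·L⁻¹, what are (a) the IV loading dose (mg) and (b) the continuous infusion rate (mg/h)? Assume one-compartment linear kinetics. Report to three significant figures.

Loading dose = Vd × C = 392.0 × 15.4 = 6037 mg
CL = 90.5 mL/min × 60/1000 = 5.430 L/h
Infusion rate = 5.430 L/h × 15.4 mg/L = 83.62 mg/h

(a) 6040 mg; (b) 83.6 mg/h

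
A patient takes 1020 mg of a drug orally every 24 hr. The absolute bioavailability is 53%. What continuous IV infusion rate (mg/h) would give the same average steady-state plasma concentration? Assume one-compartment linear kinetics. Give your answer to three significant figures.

Equivalent systemic input: infusion rate = F·D/τ.
Rate = 0.53 × 1020 / 24 = 22.53 mg/h

22.5 mg/h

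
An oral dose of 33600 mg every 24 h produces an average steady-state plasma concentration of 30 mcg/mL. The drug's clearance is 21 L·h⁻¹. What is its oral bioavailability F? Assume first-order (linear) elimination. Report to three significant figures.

F·D/τ = CL·Css at steady state → F = CL·Css·τ / D.
F = 21 × 30 × 24 / 33600 = 0.450

0.450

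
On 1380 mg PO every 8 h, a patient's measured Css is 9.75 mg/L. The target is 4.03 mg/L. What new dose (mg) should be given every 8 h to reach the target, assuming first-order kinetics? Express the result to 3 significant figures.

With linear kinetics, Css is proportional to dose rate (D/τ) at fixed clearance.
D₂ = D₁ × (Css,target / Css,current) = 1380 × 4.03/9.75 = 570.4 mg

570 mg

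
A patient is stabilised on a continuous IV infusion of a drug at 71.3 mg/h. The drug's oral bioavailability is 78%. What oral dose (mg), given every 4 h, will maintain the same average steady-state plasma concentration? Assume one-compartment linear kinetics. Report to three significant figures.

To maintain the same Css, the systemic dosing rate must be unchanged: F·D/τ = infusion rate.
D = rate × τ / F = 71.3 × 4 / 0.78 = 365.6 mg

366 mg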